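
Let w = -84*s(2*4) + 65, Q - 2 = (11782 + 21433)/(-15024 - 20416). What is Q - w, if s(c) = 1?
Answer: 142205/7088 ≈ 20.063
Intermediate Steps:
Q = 7533/7088 (Q = 2 + (11782 + 21433)/(-15024 - 20416) = 2 + 33215/(-35440) = 2 + 33215*(-1/35440) = 2 - 6643/7088 = 7533/7088 ≈ 1.0628)
w = -19 (w = -84*1 + 65 = -84 + 65 = -19)
Q - w = 7533/7088 - 1*(-19) = 7533/7088 + 19 = 142205/7088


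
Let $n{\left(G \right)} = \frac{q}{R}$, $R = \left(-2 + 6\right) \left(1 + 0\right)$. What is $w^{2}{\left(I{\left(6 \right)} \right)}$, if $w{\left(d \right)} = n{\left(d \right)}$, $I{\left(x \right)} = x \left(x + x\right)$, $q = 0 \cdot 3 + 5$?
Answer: $\frac{25}{16} \approx 1.5625$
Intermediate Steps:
$q = 5$ ($q = 0 + 5 = 5$)
$R = 4$ ($R = 4 \cdot 1 = 4$)
$I{\left(x \right)} = 2 x^{2}$ ($I{\left(x \right)} = x 2 x = 2 x^{2}$)
$n{\left(G \right)} = \frac{5}{4}$
$w{\left(d \right)} = \frac{5}{4}$
$w^{2}{\left(I{\left(6 \right)} \right)} = \left(\frac{5}{4}\right)^{2} = \frac{25}{16}$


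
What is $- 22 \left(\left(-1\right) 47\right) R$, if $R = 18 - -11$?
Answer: $29986$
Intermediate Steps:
$R = 29$ ($R = 18 + 11 = 29$)
$- 22 \left(\left(-1\right) 47\right) R = - 22 \left(\left(-1\right) 47\right) 29 = \left(-22\right) \left(-47\right) 29 = 1034 \cdot 29 = 29986$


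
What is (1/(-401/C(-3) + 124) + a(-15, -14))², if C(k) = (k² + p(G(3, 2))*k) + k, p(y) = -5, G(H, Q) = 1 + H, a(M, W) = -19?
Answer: 1750250896/4853209 ≈ 360.64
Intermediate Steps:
C(k) = k² - 4*k (C(k) = (k² - 5*k) + k = k² - 4*k)
(1/(-401/C(-3) + 124) + a(-15, -14))² = (1/(-401*(-1/(3*(-4 - 3))) + 124) - 19)² = (1/(-401/((-3*(-7))) + 124) - 19)² = (1/(-401/21 + 124) - 19)² = (1/(2203/21) - 19)² = (21/2203 - 19)² = (-41836/2203)² = 1750250896/4853209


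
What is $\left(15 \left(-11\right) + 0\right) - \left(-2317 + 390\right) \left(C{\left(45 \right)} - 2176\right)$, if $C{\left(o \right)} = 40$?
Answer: $-4116237$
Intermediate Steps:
$\left(15 \left(-11\right) + 0\right) - \left(-2317 + 390\right) \left(C{\left(45 \right)} - 2176\right) = \left(15 \left(-11\right) + 0\right) - \left(-2317 + 390\right) \left(40 - 2176\right) = \left(-165 + 0\right) - \left(-1927\right) \left(-2136\right) = -165 - 4116072 = -4116237$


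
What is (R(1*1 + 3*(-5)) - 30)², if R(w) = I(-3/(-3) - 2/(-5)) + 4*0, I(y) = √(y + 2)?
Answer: (150 - √85)²/25 ≈ 792.77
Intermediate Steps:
I(y) = √(2 + y)
R(w) = √85/5 (R(w) = √(2 + (-3/(-3) - 2/(-5))) + 4*0 = √(2 + (-3*(-⅓) - 2*(-⅕))) + 0 = √(2 + (1 + ⅖)) + 0 = √(2 + 7/5) + 0 = √(17/5) + 0 = √85/5 + 0 = √85/5)
(R(1*1 + 3*(-5)) - 30)² = (√85/5 - 30)² = (-30 + √85/5)²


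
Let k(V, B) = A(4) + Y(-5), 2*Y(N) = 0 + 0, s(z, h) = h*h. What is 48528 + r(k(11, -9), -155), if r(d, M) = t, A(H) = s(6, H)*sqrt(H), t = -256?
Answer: 48272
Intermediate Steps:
s(z, h) = h**2
A(H) = H**(5/2) (A(H) = H**2*sqrt(H) = H**(5/2))
Y(N) = 0 (Y(N) = (0 + 0)/2 = (1/2)*0 = 0)
k(V, B) = 32 (k(V, B) = 4**(5/2) + 0 = 32 + 0 = 32)
r(d, M) = -256
48528 + r(k(11, -9), -155) = 48528 - 256 = 48272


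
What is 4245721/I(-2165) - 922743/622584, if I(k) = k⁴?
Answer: -2252525913973483479/1519802129606435000 ≈ -1.4821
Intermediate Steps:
4245721/I(-2165) - 922743/622584 = 4245721/((-2165)⁴) - 922743/622584 = 4245721/21970078200625 - 922743*1/622584 = 4245721*(1/21970078200625) - 102527/69176 = 4245721/21970078200625 - 102527/69176 = -2252525913973483479/1519802129606435000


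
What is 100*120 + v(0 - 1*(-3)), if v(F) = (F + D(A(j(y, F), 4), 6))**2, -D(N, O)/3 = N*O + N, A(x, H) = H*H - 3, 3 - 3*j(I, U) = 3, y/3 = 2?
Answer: 84900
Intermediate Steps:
y = 6 (y = 3*2 = 6)
j(I, U) = 0 (j(I, U) = 1 - 1/3*3 = 1 - 1 = 0)
A(x, H) = -3 + H**2 (A(x, H) = H**2 - 3 = -3 + H**2)
D(N, O) = -3*N - 3*N*O (D(N, O) = -3*(N*O + N) = -3*(N + N*O) = -3*N - 3*N*O)
v(F) = (-273 + F)**2 (v(F) = (F - 3*(-3 + 4**2)*(1 + 6))**2 = (F - 3*(-3 + 16)*7)**2 = (F - 3*13*7)**2 = (F - 273)**2 = (-273 + F)**2)
100*120 + v(0 - 1*(-3)) = 100*120 + (-273 + (0 - 1*(-3)))**2 = 12000 + (-273 + (0 + 3))**2 = 12000 + (-273 + 3)**2 = 12000 + (-270)**2 = 12000 + 72900 = 84900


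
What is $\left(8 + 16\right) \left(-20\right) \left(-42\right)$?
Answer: $20160$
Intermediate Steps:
$\left(8 + 16\right) \left(-20\right) \left(-42\right) = 24 \left(-20\right) \left(-42\right) = \left(-480\right) \left(-42\right) = 20160$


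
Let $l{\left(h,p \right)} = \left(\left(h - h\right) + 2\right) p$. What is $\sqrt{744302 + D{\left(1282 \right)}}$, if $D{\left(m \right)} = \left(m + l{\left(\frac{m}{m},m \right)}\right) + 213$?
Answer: $\sqrt{748361} \approx 865.08$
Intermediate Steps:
$l{\left(h,p \right)} = 2 p$ ($l{\left(h,p \right)} = \left(0 + 2\right) p = 2 p$)
$D{\left(m \right)} = 213 + 3 m$ ($D{\left(m \right)} = \left(m + 2 m\right) + 213 = 3 m + 213 = 213 + 3 m$)
$\sqrt{744302 + D{\left(1282 \right)}} = \sqrt{744302 + \left(213 + 3 \cdot 1282\right)} = \sqrt{744302 + \left(213 + 3846\right)} = \sqrt{744302 + 4059} = \sqrt{748361}$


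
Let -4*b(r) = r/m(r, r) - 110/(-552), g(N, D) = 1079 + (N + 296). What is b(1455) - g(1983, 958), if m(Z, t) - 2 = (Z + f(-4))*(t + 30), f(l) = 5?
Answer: -4018888380427/1196792304 ≈ -3358.1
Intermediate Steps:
m(Z, t) = 2 + (5 + Z)*(30 + t) (m(Z, t) = 2 + (Z + 5)*(t + 30) = 2 + (5 + Z)*(30 + t))
g(N, D) = 1375 + N (g(N, D) = 1079 + (296 + N) = 1375 + N)
b(r) = -55/1104 - r/(4*(152 + r² + 35*r)) (b(r) = -(r/(152 + 5*r + 30*r + r*r) - 110/(-552))/4 = -(r/(152 + 5*r + 30*r + r²) - 110*(-1/552))/4 = -(r/(152 + r² + 35*r) + 55/276)/4 = -(55/276 + r/(152 + r² + 35*r))/4 = -55/1104 - r/(4*(152 + r² + 35*r)))
b(1455) - g(1983, 958) = (-8360 - 2201*1455 - 55*1455²)/(1104*(152 + 1455² + 35*1455)) - (1375 + 1983) = (-8360 - 3202455 - 55*2117025)/(1104*(152 + 2117025 + 50925)) - 1*3358 = (1/1104)*(-8360 - 3202455 - 116436375)/2168102 - 3358 = (1/1104)*(1/2168102)*(-119647190) - 3358 = -59823595/1196792304 - 3358 = -4018888380427/1196792304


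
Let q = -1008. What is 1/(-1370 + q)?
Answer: -1/2378 ≈ -0.00042052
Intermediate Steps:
1/(-1370 + q) = 1/(-1370 - 1008) = 1/(-2378) = -1/2378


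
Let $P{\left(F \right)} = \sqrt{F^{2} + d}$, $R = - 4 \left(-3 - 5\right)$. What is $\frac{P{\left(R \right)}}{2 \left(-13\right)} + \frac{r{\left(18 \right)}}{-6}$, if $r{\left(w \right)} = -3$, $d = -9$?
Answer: $\frac{1}{2} - \frac{\sqrt{1015}}{26} \approx -0.72535$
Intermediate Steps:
$R = 32$ ($R = \left(-4\right) \left(-8\right) = 32$)
$P{\left(F \right)} = \sqrt{-9 + F^{2}}$ ($P{\left(F \right)} = \sqrt{F^{2} - 9} = \sqrt{-9 + F^{2}}$)
$\frac{P{\left(R \right)}}{2 \left(-13\right)} + \frac{r{\left(18 \right)}}{-6} = \frac{\sqrt{-9 + 32^{2}}}{2 \left(-13\right)} - \frac{3}{-6} = \frac{\sqrt{-9 + 1024}}{-26} - - \frac{1}{2} = \sqrt{1015} \left(- \frac{1}{26}\right) + \frac{1}{2} = - \frac{\sqrt{1015}}{26} + \frac{1}{2} = \frac{1}{2} - \frac{\sqrt{1015}}{26}$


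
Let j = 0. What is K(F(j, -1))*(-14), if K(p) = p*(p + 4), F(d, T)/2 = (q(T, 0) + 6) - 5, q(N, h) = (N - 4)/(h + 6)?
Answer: -182/9 ≈ -20.222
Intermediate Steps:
q(N, h) = (-4 + N)/(6 + h)
F(d, T) = 2/3 + T/3 (F(d, T) = 2*(((-4 + T)/(6 + 0) + 6) - 5) = 2*(((-4 + T)/6 + 6) - 5) = 2*(((-2/3 + T/6) + 6) - 5) = 2*((16/3 + T/6) - 5) = 2*(1/3 + T/6) = 2/3 + T/3)
K(p) = p*(4 + p)
K(F(j, -1))*(-14) = ((2/3 + (1/3)*(-1))*(4 + (2/3 + (1/3)*(-1))))*(-14) = ((2/3 - 1/3)*(4 + (2/3 - 1/3)))*(-14) = ((4 + 1/3)/3)*(-14) = ((1/3)*(13/3))*(-14) = (13/9)*(-14) = -182/9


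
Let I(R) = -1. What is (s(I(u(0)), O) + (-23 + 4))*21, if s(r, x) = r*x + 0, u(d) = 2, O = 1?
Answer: -420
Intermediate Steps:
s(r, x) = r*x
(s(I(u(0)), O) + (-23 + 4))*21 = (-1*1 + (-23 + 4))*21 = (-1 - 19)*21 = -20*21 = -420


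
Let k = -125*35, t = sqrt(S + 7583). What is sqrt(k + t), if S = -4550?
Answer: sqrt(-4375 + 3*sqrt(337)) ≈ 65.726*I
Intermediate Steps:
t = 3*sqrt(337) (t = sqrt(-4550 + 7583) = sqrt(3033) = 3*sqrt(337) ≈ 55.073)
k = -4375
sqrt(k + t) = sqrt(-4375 + 3*sqrt(337))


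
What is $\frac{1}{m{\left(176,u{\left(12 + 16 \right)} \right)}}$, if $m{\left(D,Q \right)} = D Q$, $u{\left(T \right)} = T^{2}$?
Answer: $\frac{1}{137984} \approx 7.2472 \cdot 10^{-6}$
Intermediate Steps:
$\frac{1}{m{\left(176,u{\left(12 + 16 \right)} \right)}} = \frac{1}{176 \left(12 + 16\right)^{2}} = \frac{1}{176 \cdot 28^{2}} = \frac{1}{176 \cdot 784} = \frac{1}{137984}$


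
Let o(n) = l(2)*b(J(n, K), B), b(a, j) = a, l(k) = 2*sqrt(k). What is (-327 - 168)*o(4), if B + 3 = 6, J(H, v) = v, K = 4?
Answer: -3960*sqrt(2) ≈ -5600.3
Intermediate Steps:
B = 3 (B = -3 + 6 = 3)
o(n) = 8*sqrt(2) (o(n) = (2*sqrt(2))*4 = 8*sqrt(2))
(-327 - 168)*o(4) = (-327 - 168)*(8*sqrt(2)) = -3960*sqrt(2)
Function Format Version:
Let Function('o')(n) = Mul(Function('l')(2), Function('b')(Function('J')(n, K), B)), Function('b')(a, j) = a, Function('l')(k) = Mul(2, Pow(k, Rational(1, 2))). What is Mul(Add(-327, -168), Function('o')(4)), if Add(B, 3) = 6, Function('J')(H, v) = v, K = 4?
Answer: Mul(-3960, Pow(2, Rational(1, 2))) ≈ -5600.3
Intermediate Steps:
B = 3 (B = Add(-3, 6) = 3)
Function('o')(n) = Mul(8, Pow(2, Rational(1, 2))) (Function('o')(n) = Mul(Mul(2, Pow(2, Rational(1, 2))), 4) = Mul(8, Pow(2, Rational(1, 2))))
Mul(Add(-327, -168), Function('o')(4)) = Mul(Add(-327, -168), Mul(8, Pow(2, Rational(1, 2)))) = Mul(-495, Mul(8, Pow(2, Rational(1, 2)))) = Mul(-3960, Pow(2, Rational(1, 2)))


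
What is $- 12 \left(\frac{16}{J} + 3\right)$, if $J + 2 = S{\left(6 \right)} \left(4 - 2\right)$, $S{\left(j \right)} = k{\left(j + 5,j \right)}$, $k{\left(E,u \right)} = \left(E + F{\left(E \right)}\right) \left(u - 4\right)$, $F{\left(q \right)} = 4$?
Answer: $- \frac{1140}{29} \approx -39.31$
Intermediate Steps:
$k{\left(E,u \right)} = \left(-4 + u\right) \left(4 + E\right)$ ($k{\left(E,u \right)} = \left(E + 4\right) \left(u - 4\right) = \left(4 + E\right) \left(-4 + u\right) = \left(-4 + u\right) \left(4 + E\right)$)
$S{\left(j \right)} = -36 + j \left(5 + j\right)$ ($S{\left(j \right)} = -16 - 4 \left(j + 5\right) + 4 j + \left(j + 5\right) j = -16 - 4 \left(5 + j\right) + 4 j + \left(5 + j\right) j = -16 - \left(20 + 4 j\right) + 4 j + j \left(5 + j\right) = -36 + j \left(5 + j\right)$)
$J = 58$ ($J = -2 + \left(-36 + 6 \left(5 + 6\right)\right) \left(4 - 2\right) = -2 + \left(-36 + 6 \cdot 11\right) 2 = -2 + \left(-36 + 66\right) 2 = -2 + 30 \cdot 2 = -2 + 60 = 58$)
$- 12 \left(\frac{16}{J} + 3\right) = - 12 \left(\frac{16}{58} + 3\right) = - 12 \left(16 \cdot \frac{1}{58} + 3\right) = - 12 \left(\frac{8}{29} + 3\right) = \left(-12\right) \frac{95}{29} = - \frac{1140}{29}$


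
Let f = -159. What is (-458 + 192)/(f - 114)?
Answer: 38/39 ≈ 0.97436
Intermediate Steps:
(-458 + 192)/(f - 114) = (-458 + 192)/(-159 - 114) = -266/(-273) = -266*(-1/273) = 38/39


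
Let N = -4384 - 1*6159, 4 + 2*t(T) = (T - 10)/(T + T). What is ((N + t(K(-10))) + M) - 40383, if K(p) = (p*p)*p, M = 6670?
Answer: -17703099/400 ≈ -44258.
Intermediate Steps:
K(p) = p³ (K(p) = p²*p = p³)
t(T) = -2 + (-10 + T)/(4*T) (t(T) = -2 + ((T - 10)/(T + T))/2 = -2 + ((-10 + T)/((2*T)))/2 = -2 + ((-10 + T)*(1/(2*T)))/2 = -2 + ((-10 + T)/(2*T))/2 = -2 + (-10 + T)/(4*T))
N = -10543 (N = -4384 - 6159 = -10543)
((N + t(K(-10))) + M) - 40383 = ((-10543 + (-10 - 7*(-10)³)/(4*((-10)³))) + 6670) - 40383 = ((-10543 + (¼)*(-10 - 7*(-1000))/(-1000)) + 6670) - 40383 = ((-10543 + (¼)*(-1/1000)*(-10 + 7000)) + 6670) - 40383 = ((-10543 + (¼)*(-1/1000)*6990) + 6670) - 40383 = ((-10543 - 699/400) + 6670) - 40383 = (-4217899/400 + 6670) - 40383 = -1549899/400 - 40383 = -17703099/400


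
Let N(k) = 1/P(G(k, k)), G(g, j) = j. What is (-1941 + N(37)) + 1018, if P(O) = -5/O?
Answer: -4652/5 ≈ -930.40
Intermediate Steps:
N(k) = -k/5 (N(k) = 1/(-5/k) = -k/5)
(-1941 + N(37)) + 1018 = (-1941 - 1/5*37) + 1018 = (-1941 - 37/5) + 1018 = -9742/5 + 1018 = -4652/5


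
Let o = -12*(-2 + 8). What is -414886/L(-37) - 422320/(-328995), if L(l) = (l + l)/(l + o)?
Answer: -1487796948145/2434563 ≈ -6.1112e+5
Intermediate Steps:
o = -72 (o = -12*6 = -72)
L(l) = 2*l/(-72 + l) (L(l) = (l + l)/(l - 72) = (2*l)/(-72 + l) = 2*l/(-72 + l))
-414886/L(-37) - 422320/(-328995) = -414886/(2*(-37)/(-72 - 37)) - 422320/(-328995) = -414886/(2*(-37)/(-109)) - 422320*(-1/328995) = -414886/(2*(-37)*(-1/109)) + 84464/65799 = -414886/74/109 + 84464/65799 = -414886*109/74 + 84464/65799 = -22611287/37 + 84464/65799 = -1487796948145/2434563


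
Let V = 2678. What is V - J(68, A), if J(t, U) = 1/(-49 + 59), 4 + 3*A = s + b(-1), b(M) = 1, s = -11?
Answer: 26779/10 ≈ 2677.9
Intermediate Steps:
A = -14/3 (A = -4/3 + (-11 + 1)/3 = -4/3 + (1/3)*(-10) = -4/3 - 10/3 = -14/3 ≈ -4.6667)
J(t, U) = 1/10
V - J(68, A) = 2678 - 1*1/10 = 2678 - 1/10 = 26779/10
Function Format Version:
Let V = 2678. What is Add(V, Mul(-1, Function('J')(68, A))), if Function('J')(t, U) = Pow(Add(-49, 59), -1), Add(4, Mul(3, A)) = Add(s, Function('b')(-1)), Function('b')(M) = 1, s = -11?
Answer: Rational(26779, 10) ≈ 2677.9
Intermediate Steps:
A = Rational(-14, 3) (A = Add(Rational(-4, 3), Mul(Rational(1, 3), Add(-11, 1))) = Add(Rational(-4, 3), Mul(Rational(1, 3), -10)) = Add(Rational(-4, 3), Rational(-10, 3)) = Rational(-14, 3) ≈ -4.6667)
Function('J')(t, U) = Rational(1, 10) (Function('J')(t, U) = Pow(10, -1) = Rational(1, 10))
Add(V, Mul(-1, Function('J')(68, A))) = Add(2678, Mul(-1, Rational(1, 10))) = Add(2678, Rational(-1, 10)) = Rational(26779, 10)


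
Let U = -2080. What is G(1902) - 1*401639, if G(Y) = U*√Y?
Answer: -401639 - 2080*√1902 ≈ -4.9235e+5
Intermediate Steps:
G(Y) = -2080*√Y
G(1902) - 1*401639 = -2080*√1902 - 1*401639 = -2080*√1902 - 401639 = -401639 - 2080*√1902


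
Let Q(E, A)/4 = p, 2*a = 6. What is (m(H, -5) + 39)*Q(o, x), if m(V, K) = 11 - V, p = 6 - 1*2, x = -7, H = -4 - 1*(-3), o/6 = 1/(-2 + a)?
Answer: 816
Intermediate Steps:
a = 3 (a = (1/2)*6 = 3)
o = 6 (o = 6/(-2 + 3) = 6/1 = 6*1 = 6)
H = -1 (H = -4 + 3 = -1)
p = 4 (p = 6 - 2 = 4)
Q(E, A) = 16 (Q(E, A) = 4*4 = 16)
(m(H, -5) + 39)*Q(o, x) = ((11 - 1*(-1)) + 39)*16 = ((11 + 1) + 39)*16 = (12 + 39)*16 = 51*16 = 816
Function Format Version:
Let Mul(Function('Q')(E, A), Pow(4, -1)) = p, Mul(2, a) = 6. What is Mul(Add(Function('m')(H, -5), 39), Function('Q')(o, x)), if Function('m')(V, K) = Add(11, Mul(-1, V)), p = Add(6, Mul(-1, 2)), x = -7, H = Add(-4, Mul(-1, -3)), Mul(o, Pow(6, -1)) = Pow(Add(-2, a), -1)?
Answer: 816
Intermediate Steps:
a = 3 (a = Mul(Rational(1, 2), 6) = 3)
o = 6 (o = Mul(6, Pow(Add(-2, 3), -1)) = Mul(6, Pow(1, -1)) = Mul(6, 1) = 6)
H = -1 (H = Add(-4, 3) = -1)
p = 4 (p = Add(6, -2) = 4)
Function('Q')(E, A) = 16 (Function('Q')(E, A) = Mul(4, 4) = 16)
Mul(Add(Function('m')(H, -5), 39), Function('Q')(o, x)) = Mul(Add(Add(11, Mul(-1, -1)), 39), 16) = Mul(Add(Add(11, 1), 39), 16) = Mul(Add(12, 39), 16) = Mul(51, 16) = 816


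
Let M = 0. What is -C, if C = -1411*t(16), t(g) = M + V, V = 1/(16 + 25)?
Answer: 1411/41 ≈ 34.415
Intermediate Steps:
V = 1/41 ≈ 0.024390
t(g) = 1/41 (t(g) = 0 + 1/41 = 1/41)
C = -1411/41 (C = -1411*1/41 = -1411/41 ≈ -34.415)
-C = -1*(-1411/41) = 1411/41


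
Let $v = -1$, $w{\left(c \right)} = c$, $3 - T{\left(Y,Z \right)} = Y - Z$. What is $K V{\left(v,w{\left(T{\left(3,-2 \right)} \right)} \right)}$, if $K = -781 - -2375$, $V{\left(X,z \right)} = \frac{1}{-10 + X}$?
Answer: $- \frac{1594}{11} \approx -144.91$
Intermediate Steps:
$T{\left(Y,Z \right)} = 3 + Z - Y$ ($T{\left(Y,Z \right)} = 3 - \left(Y - Z\right) = 3 + Z - Y$)
$K = 1594$ ($K = -781 + 2375 = 1594$)
$K V{\left(v,w{\left(T{\left(3,-2 \right)} \right)} \right)} = \frac{1594}{-10 - 1} = \frac{1594}{-11} = 1594 \left(- \frac{1}{11}\right) = - \frac{1594}{11}$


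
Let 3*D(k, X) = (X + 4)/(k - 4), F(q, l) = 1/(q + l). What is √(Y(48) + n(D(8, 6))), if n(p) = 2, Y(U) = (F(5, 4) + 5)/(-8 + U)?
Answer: √1915/30 ≈ 1.4587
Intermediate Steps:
F(q, l) = 1/(l + q)
D(k, X) = (4 + X)/(3*(-4 + k)) (D(k, X) = ((X + 4)/(k - 4))/3 = ((4 + X)/(-4 + k))/3 = (4 + X)/(3*(-4 + k)))
Y(U) = 46/(9*(-8 + U)) (Y(U) = (1/(4 + 5) + 5)/(-8 + U) = (1/9 + 5)/(-8 + U) = (⅑ + 5)/(-8 + U) = 46/(9*(-8 + U)))
√(Y(48) + n(D(8, 6))) = √(46/(9*(-8 + 48)) + 2) = √((46/9)/40 + 2) = √((46/9)*(1/40) + 2) = √(23/180 + 2) = √(383/180) = √1915/30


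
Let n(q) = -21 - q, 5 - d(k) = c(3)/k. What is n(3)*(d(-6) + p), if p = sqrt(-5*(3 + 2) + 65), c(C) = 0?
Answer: -120 - 48*sqrt(10) ≈ -271.79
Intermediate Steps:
d(k) = 5 (d(k) = 5 - 0/k = 5 - 1*0 = 5 + 0 = 5)
p = 2*sqrt(10) (p = sqrt(-5*5 + 65) = sqrt(-25 + 65) = sqrt(40) = 2*sqrt(10) ≈ 6.3246)
n(3)*(d(-6) + p) = (-21 - 1*3)*(5 + 2*sqrt(10)) = (-21 - 3)*(5 + 2*sqrt(10)) = -24*(5 + 2*sqrt(10)) = -120 - 48*sqrt(10)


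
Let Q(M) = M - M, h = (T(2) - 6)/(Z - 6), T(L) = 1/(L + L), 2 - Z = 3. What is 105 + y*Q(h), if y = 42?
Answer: 105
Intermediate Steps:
Z = -1 (Z = 2 - 1*3 = 2 - 3 = -1)
T(L) = 1/(2*L)
h = 23/28 (h = ((1/2)/2 - 6)/(-1 - 6) = ((1/2)*(1/2) - 6)/(-7) = (1/4 - 6)*(-1/7) = -23/4*(-1/7) = 23/28 ≈ 0.82143)
Q(M) = 0
105 + y*Q(h) = 105 + 42*0 = 105 + 0 = 105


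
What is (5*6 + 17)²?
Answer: 2209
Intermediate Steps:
(5*6 + 17)² = (30 + 17)² = 47² = 2209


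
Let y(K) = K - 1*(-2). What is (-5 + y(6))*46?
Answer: 138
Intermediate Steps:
y(K) = 2 + K (y(K) = K + 2 = 2 + K)
(-5 + y(6))*46 = (-5 + (2 + 6))*46 = (-5 + 8)*46 = 3*46 = 138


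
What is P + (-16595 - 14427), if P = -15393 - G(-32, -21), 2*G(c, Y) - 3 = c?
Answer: -92801/2 ≈ -46401.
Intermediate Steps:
G(c, Y) = 3/2 + c/2
P = -30757/2 (P = -15393 - (3/2 + (½)*(-32)) = -15393 - (3/2 - 16) = -15393 - 1*(-29/2) = -15393 + 29/2 = -30757/2 ≈ -15379.)
P + (-16595 - 14427) = -30757/2 + (-16595 - 14427) = -30757/2 - 31022 = -92801/2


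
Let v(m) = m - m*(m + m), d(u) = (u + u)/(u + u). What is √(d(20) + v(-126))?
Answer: I*√31877 ≈ 178.54*I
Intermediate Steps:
d(u) = 1 (d(u) = (2*u)/((2*u)) = (2*u)*(1/(2*u)) = 1)
v(m) = m - 2*m² (v(m) = m - m*2*m = m - 2*m²)
√(d(20) + v(-126)) = √(1 - 126*(1 - 2*(-126))) = √(1 - 126*(1 + 252)) = √(1 - 126*253) = √(1 - 31878) = √(-31877) = I*√31877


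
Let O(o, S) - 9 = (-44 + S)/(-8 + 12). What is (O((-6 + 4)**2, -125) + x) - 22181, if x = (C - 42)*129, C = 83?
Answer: -67701/4 ≈ -16925.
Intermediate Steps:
O(o, S) = -2 + S/4 (O(o, S) = 9 + (-44 + S)/(-8 + 12) = 9 + (-44 + S)/4 = 9 + (-44 + S)*(1/4) = 9 + (-11 + S/4) = -2 + S/4)
x = 5289 (x = (83 - 42)*129 = 41*129 = 5289)
(O((-6 + 4)**2, -125) + x) - 22181 = ((-2 + (1/4)*(-125)) + 5289) - 22181 = ((-2 - 125/4) + 5289) - 22181 = (-133/4 + 5289) - 22181 = 21023/4 - 22181 = -67701/4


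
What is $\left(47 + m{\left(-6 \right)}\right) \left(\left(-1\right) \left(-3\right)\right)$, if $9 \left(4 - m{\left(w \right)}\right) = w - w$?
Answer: $153$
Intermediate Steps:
$m{\left(w \right)} = 4$ ($m{\left(w \right)} = 4 - \frac{w - w}{9} = 4 - 0 = 4 + 0 = 4$)
$\left(47 + m{\left(-6 \right)}\right) \left(\left(-1\right) \left(-3\right)\right) = \left(47 + 4\right) \left(\left(-1\right) \left(-3\right)\right) = 51 \cdot 3 = 153$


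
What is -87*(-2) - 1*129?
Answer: 45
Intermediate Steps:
-87*(-2) - 1*129 = 174 - 129 = 45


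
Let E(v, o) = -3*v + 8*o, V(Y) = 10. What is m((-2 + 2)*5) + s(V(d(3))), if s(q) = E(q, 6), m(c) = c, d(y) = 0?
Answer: 18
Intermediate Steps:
s(q) = 48 - 3*q (s(q) = -3*q + 8*6 = -3*q + 48 = 48 - 3*q)
m((-2 + 2)*5) + s(V(d(3))) = (-2 + 2)*5 + (48 - 3*10) = 0*5 + (48 - 30) = 0 + 18 = 18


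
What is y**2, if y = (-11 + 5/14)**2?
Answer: 492884401/38416 ≈ 12830.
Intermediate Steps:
y = 22201/196 (y = (-11 + 5*(1/14))**2 = (-11 + 5/14)**2 = (-149/14)**2 = 22201/196 ≈ 113.27)
y**2 = (22201/196)**2 = 492884401/38416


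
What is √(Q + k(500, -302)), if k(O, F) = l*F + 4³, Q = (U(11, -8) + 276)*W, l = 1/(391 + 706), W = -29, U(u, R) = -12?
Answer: 21*I*√20717942/1097 ≈ 87.134*I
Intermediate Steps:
l = 1/1097 ≈ 0.00091158
Q = -7656 (Q = (-12 + 276)*(-29) = 264*(-29) = -7656)
k(O, F) = 64 + F/1097 (k(O, F) = F/1097 + 4³ = F/1097 + 64 = 64 + F/1097)
√(Q + k(500, -302)) = √(-7656 + (64 + (1/1097)*(-302))) = √(-7656 + (64 - 302/1097)) = √(-7656 + 69906/1097) = √(-8328726/1097) = 21*I*√20717942/1097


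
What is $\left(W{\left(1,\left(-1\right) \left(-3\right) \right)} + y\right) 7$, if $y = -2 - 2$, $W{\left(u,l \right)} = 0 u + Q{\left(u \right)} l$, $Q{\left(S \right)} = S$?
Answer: $-7$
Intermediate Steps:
$W{\left(u,l \right)} = l u$ ($W{\left(u,l \right)} = 0 u + u l = 0 + l u = l u$)
$y = -4$ ($y = -2 - 2 = -4$)
$\left(W{\left(1,\left(-1\right) \left(-3\right) \right)} + y\right) 7 = \left(\left(-1\right) \left(-3\right) 1 - 4\right) 7 = \left(3 \cdot 1 - 4\right) 7 = \left(3 - 4\right) 7 = \left(-1\right) 7 = -7$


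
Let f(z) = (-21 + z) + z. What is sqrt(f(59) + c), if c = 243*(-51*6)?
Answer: I*sqrt(74261) ≈ 272.51*I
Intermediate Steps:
f(z) = -21 + 2*z
c = -74358 (c = 243*(-306) = -74358)
sqrt(f(59) + c) = sqrt((-21 + 2*59) - 74358) = sqrt((-21 + 118) - 74358) = sqrt(97 - 74358) = sqrt(-74261) = I*sqrt(74261)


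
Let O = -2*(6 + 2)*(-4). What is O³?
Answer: 262144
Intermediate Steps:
O = 64 (O = -2*8*(-4) = -16*(-4) = 64)
O³ = 64³ = 262144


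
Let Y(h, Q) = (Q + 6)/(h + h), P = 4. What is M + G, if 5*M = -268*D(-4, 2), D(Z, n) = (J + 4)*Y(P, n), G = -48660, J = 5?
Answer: -245712/5 ≈ -49142.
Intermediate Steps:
Y(h, Q) = (6 + Q)/(2*h) (Y(h, Q) = (6 + Q)/((2*h)) = (6 + Q)*(1/(2*h)) = (6 + Q)/(2*h))
D(Z, n) = 27/4 + 9*n/8 (D(Z, n) = (5 + 4)*((½)*(6 + n)/4) = 9*((½)*(¼)*(6 + n)) = 9*(¾ + n/8) = 27/4 + 9*n/8)
M = -2412/5 (M = (-268*(27/4 + (9/8)*2))/5 = (-268*(27/4 + 9/4))/5 = (-268*9)/5 = (⅕)*(-2412) = -2412/5 ≈ -482.40)
M + G = -2412/5 - 48660 = -245712/5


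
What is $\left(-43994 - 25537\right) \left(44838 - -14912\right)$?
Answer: $-4154477250$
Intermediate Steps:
$\left(-43994 - 25537\right) \left(44838 - -14912\right) = - 69531 \left(44838 + 14912\right) = \left(-69531\right) 59750 = -4154477250$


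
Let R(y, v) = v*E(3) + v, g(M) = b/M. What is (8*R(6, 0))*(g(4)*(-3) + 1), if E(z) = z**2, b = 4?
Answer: 0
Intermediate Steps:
g(M) = 4/M
R(y, v) = 10*v (R(y, v) = v*3**2 + v = v*9 + v = 9*v + v = 10*v)
(8*R(6, 0))*(g(4)*(-3) + 1) = (8*(10*0))*((4/4)*(-3) + 1) = (8*0)*((4*(1/4))*(-3) + 1) = 0*(1*(-3) + 1) = 0*(-3 + 1) = 0*(-2) = 0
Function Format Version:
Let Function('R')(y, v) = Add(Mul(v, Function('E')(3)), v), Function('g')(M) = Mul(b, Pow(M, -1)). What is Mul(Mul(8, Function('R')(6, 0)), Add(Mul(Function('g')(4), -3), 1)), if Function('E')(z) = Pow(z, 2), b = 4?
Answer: 0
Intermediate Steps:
Function('g')(M) = Mul(4, Pow(M, -1))
Function('R')(y, v) = Mul(10, v) (Function('R')(y, v) = Add(Mul(v, Pow(3, 2)), v) = Add(Mul(v, 9), v) = Add(Mul(9, v), v) = Mul(10, v))
Mul(Mul(8, Function('R')(6, 0)), Add(Mul(Function('g')(4), -3), 1)) = Mul(Mul(8, Mul(10, 0)), Add(Mul(Mul(4, Pow(4, -1)), -3), 1)) = Mul(Mul(8, 0), Add(Mul(Mul(4, Rational(1, 4)), -3), 1)) = Mul(0, Add(Mul(1, -3), 1)) = Mul(0, Add(-3, 1)) = Mul(0, -2) = 0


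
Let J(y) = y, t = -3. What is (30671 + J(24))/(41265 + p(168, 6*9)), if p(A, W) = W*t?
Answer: 30695/41103 ≈ 0.74678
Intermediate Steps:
p(A, W) = -3*W (p(A, W) = W*(-3) = -3*W)
(30671 + J(24))/(41265 + p(168, 6*9)) = (30671 + 24)/(41265 - 18*9) = 30695/(41265 - 3*54) = 30695/(41265 - 162) = 30695/41103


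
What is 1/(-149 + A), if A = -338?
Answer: -1/487 ≈ -0.0020534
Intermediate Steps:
1/(-149 + A) = 1/(-149 - 338) = 1/(-487) = -1/487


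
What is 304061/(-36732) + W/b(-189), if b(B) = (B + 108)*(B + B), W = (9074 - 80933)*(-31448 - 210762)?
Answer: 35517221620099/62481132 ≈ 5.6845e+5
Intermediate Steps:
W = 17404968390 (W = -71859*(-242210) = 17404968390)
b(B) = 2*B*(108 + B) (b(B) = (108 + B)*(2*B) = 2*B*(108 + B))
304061/(-36732) + W/b(-189) = 304061/(-36732) + 17404968390/((2*(-189)*(108 - 189))) = 304061*(-1/36732) + 17404968390/((2*(-189)*(-81))) = -304061/36732 + 17404968390/30618 = -304061/36732 + 17404968390*(1/30618) = -304061/36732 + 2900828065/5103 = 35517221620099/62481132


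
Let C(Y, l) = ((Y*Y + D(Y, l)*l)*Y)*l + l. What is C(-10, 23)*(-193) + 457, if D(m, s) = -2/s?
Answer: 4346238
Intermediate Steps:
C(Y, l) = l + Y*l*(-2 + Y**2) (C(Y, l) = ((Y*Y + (-2/l)*l)*Y)*l + l = ((Y**2 - 2)*Y)*l + l = ((-2 + Y**2)*Y)*l + l = (Y*(-2 + Y**2))*l + l = Y*l*(-2 + Y**2) + l = l + Y*l*(-2 + Y**2))
C(-10, 23)*(-193) + 457 = (23*(1 + (-10)**3 - 2*(-10)))*(-193) + 457 = (23*(1 - 1000 + 20))*(-193) + 457 = (23*(-979))*(-193) + 457 = -22517*(-193) + 457 = 4345781 + 457 = 4346238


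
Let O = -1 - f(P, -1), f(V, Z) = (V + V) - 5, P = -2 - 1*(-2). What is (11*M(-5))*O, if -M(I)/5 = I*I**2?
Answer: 27500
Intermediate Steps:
P = 0 (P = -2 + 2 = 0)
f(V, Z) = -5 + 2*V (f(V, Z) = 2*V - 5 = -5 + 2*V)
M(I) = -5*I**3 (M(I) = -5*I*I**2 = -5*I**3)
O = 4 (O = -1 - (-5 + 2*0) = -1 - (-5 + 0) = -1 - 1*(-5) = -1 + 5 = 4)
(11*M(-5))*O = (11*(-5*(-5)**3))*4 = (11*(-5*(-125)))*4 = (11*625)*4 = 6875*4 = 27500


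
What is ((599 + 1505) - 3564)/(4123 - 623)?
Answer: -73/175 ≈ -0.41714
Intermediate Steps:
((599 + 1505) - 3564)/(4123 - 623) = (2104 - 3564)/3500 = -1460*1/3500 = -73/175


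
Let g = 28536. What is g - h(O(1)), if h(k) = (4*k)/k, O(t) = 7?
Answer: 28532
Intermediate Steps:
h(k) = 4
g - h(O(1)) = 28536 - 1*4 = 28536 - 4 = 28532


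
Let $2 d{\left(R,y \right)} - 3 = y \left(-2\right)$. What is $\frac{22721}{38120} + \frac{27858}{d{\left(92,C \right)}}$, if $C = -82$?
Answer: $\frac{2127688327}{6366040} \approx 334.22$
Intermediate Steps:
$d{\left(R,y \right)} = \frac{3}{2} - y$ ($d{\left(R,y \right)} = \frac{3}{2} + \frac{y \left(-2\right)}{2} = \frac{3}{2} + \frac{\left(-2\right) y}{2} = \frac{3}{2} - y$)
$\frac{22721}{38120} + \frac{27858}{d{\left(92,C \right)}} = \frac{22721}{38120} + \frac{27858}{\frac{3}{2} - -82} = 22721 \cdot \frac{1}{38120} + \frac{27858}{\frac{3}{2} + 82} = \frac{22721}{38120} + \frac{27858}{\frac{167}{2}} = \frac{22721}{38120} + 27858 \cdot \frac{2}{167} = \frac{22721}{38120} + \frac{55716}{167} = \frac{2127688327}{6366040}$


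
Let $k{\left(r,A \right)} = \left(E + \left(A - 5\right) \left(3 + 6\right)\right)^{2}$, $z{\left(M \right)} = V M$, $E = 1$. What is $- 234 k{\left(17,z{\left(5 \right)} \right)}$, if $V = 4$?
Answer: $-4328064$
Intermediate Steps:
$z{\left(M \right)} = 4 M$
$k{\left(r,A \right)} = \left(-44 + 9 A\right)^{2}$ ($k{\left(r,A \right)} = \left(1 + \left(A - 5\right) \left(3 + 6\right)\right)^{2} = \left(1 + \left(-5 + A\right) 9\right)^{2} = \left(1 + \left(-45 + 9 A\right)\right)^{2} = \left(-44 + 9 A\right)^{2}$)
$- 234 k{\left(17,z{\left(5 \right)} \right)} = - 234 \left(-44 + 9 \cdot 4 \cdot 5\right)^{2} = - 234 \left(-44 + 9 \cdot 20\right)^{2} = - 234 \left(-44 + 180\right)^{2} = - 234 \cdot 136^{2} = \left(-234\right) 18496 = -4328064$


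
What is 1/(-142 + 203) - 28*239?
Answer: -408211/61 ≈ -6692.0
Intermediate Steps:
1/(-142 + 203) - 28*239 = 1/61 - 6692 = -408211/61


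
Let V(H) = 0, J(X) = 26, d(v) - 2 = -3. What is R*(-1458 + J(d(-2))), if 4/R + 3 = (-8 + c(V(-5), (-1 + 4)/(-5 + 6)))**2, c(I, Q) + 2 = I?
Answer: -5728/97 ≈ -59.052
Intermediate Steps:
d(v) = -1 (d(v) = 2 - 3 = -1)
c(I, Q) = -2 + I
R = 4/97 (R = 4/(-3 + (-8 + (-2 + 0))**2) = 4/(-3 + (-8 - 2)**2) = 4/(-3 + (-10)**2) = 4/(-3 + 100) = 4/97 ≈ 0.041237)
R*(-1458 + J(d(-2))) = 4*(-1458 + 26)/97 = (4/97)*(-1432) = -5728/97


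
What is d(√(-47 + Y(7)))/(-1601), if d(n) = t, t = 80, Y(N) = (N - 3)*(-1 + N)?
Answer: -80/1601 ≈ -0.049969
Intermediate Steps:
Y(N) = (-1 + N)*(-3 + N) (Y(N) = (-3 + N)*(-1 + N) = (-1 + N)*(-3 + N))
d(n) = 80
d(√(-47 + Y(7)))/(-1601) = 80/(-1601) = 80*(-1/1601) = -80/1601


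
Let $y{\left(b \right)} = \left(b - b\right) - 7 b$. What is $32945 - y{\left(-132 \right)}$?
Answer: $32021$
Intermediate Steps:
$y{\left(b \right)} = - 7 b$ ($y{\left(b \right)} = 0 - 7 b = - 7 b$)
$32945 - y{\left(-132 \right)} = 32945 - \left(-7\right) \left(-132\right) = 32945 - 924 = 32021$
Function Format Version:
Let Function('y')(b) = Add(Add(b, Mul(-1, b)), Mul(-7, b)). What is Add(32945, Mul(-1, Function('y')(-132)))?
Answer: 32021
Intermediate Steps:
Function('y')(b) = Mul(-7, b) (Function('y')(b) = Add(0, Mul(-7, b)) = Mul(-7, b))
Add(32945, Mul(-1, Function('y')(-132))) = Add(32945, Mul(-1, Mul(-7, -132))) = Add(32945, Mul(-1, 924)) = Add(32945, -924) = 32021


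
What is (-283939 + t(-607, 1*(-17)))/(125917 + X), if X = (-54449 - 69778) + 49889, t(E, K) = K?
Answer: -94652/17193 ≈ -5.5053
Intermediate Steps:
X = -74338 (X = -124227 + 49889 = -74338)
(-283939 + t(-607, 1*(-17)))/(125917 + X) = (-283939 + 1*(-17))/(125917 - 74338) = (-283939 - 17)/51579 = -283956*1/51579 = -94652/17193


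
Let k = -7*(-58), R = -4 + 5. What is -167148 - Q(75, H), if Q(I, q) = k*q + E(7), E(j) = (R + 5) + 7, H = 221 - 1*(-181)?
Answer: -330373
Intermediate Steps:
R = 1
H = 402 (H = 221 + 181 = 402)
E(j) = 13 (E(j) = (1 + 5) + 7 = 6 + 7 = 13)
k = 406
Q(I, q) = 13 + 406*q (Q(I, q) = 406*q + 13 = 13 + 406*q)
-167148 - Q(75, H) = -167148 - (13 + 406*402) = -167148 - (13 + 163212) = -167148 - 1*163225 = -167148 - 163225 = -330373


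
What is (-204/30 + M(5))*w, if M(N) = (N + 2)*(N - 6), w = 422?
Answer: -29118/5 ≈ -5823.6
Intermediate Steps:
M(N) = (-6 + N)*(2 + N) (M(N) = (2 + N)*(-6 + N) = (-6 + N)*(2 + N))
(-204/30 + M(5))*w = (-204/30 + (-12 + 5² - 4*5))*422 = (-204*1/30 + (-12 + 25 - 20))*422 = (-34/5 - 7)*422 = -69/5*422 = -29118/5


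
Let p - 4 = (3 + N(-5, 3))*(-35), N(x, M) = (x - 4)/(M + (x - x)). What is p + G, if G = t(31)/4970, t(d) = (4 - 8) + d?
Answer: 19907/4970 ≈ 4.0054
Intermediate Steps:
t(d) = -4 + d
N(x, M) = (-4 + x)/M (N(x, M) = (-4 + x)/(M + 0) = (-4 + x)/M)
G = 27/4970 (G = (-4 + 31)/4970 = 27*(1/4970) = 27/4970 ≈ 0.0054326)
p = 4 (p = 4 + (3 + (-4 - 5)/3)*(-35) = 4 + (3 + (⅓)*(-9))*(-35) = 4 + (3 - 3)*(-35) = 4 + 0*(-35) = 4 + 0 = 4)
p + G = 4 + 27/4970 = 19907/4970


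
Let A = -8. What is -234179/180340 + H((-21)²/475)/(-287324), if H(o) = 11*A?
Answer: -16817344269/12954002540 ≈ -1.2982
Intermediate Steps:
H(o) = -88 (H(o) = 11*(-8) = -88)
-234179/180340 + H((-21)²/475)/(-287324) = -234179/180340 - 88/(-287324) = -234179*1/180340 - 88*(-1/287324) = -234179/180340 + 22/71831 = -16817344269/12954002540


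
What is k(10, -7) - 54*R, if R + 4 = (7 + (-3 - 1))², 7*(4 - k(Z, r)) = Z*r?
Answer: -256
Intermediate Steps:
k(Z, r) = 4 - Z*r/7
R = 5 (R = -4 + (7 + (-3 - 1))² = -4 + (7 - 4)² = -4 + 3² = -4 + 9 = 5)
k(10, -7) - 54*R = (4 - ⅐*10*(-7)) - 54*5 = (4 + 10) - 270 = 14 - 270 = -256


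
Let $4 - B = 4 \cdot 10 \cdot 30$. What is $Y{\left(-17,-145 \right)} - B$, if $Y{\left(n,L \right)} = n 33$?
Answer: $635$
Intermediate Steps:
$Y{\left(n,L \right)} = 33 n$
$B = -1196$ ($B = 4 - 4 \cdot 10 \cdot 30 = 4 - 40 \cdot 30 = 4 - 1200 = -1196$)
$Y{\left(-17,-145 \right)} - B = 33 \left(-17\right) - -1196 = -561 + 1196 = 635$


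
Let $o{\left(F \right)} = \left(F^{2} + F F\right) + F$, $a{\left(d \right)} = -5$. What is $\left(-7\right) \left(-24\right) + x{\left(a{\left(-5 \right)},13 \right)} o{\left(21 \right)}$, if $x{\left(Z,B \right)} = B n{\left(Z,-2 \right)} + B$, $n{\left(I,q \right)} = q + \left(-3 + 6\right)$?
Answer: $23646$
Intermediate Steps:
$n{\left(I,q \right)} = 3 + q$ ($n{\left(I,q \right)} = q + 3 = 3 + q$)
$o{\left(F \right)} = F + 2 F^{2}$ ($o{\left(F \right)} = \left(F^{2} + F^{2}\right) + F = 2 F^{2} + F = F + 2 F^{2}$)
$x{\left(Z,B \right)} = 2 B$ ($x{\left(Z,B \right)} = B \left(3 - 2\right) + B = B 1 + B = B + B = 2 B$)
$\left(-7\right) \left(-24\right) + x{\left(a{\left(-5 \right)},13 \right)} o{\left(21 \right)} = \left(-7\right) \left(-24\right) + 2 \cdot 13 \cdot 21 \left(1 + 2 \cdot 21\right) = 168 + 26 \cdot 21 \left(1 + 42\right) = 168 + 26 \cdot 21 \cdot 43 = 168 + 26 \cdot 903 = 168 + 23478 = 23646$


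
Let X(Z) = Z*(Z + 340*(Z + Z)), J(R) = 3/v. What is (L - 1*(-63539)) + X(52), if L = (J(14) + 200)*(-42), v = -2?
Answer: 1896626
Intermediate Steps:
J(R) = -3/2 (J(R) = 3/(-2) = 3*(-½) = -3/2)
L = -8337 (L = (-3/2 + 200)*(-42) = (397/2)*(-42) = -8337)
X(Z) = 681*Z² (X(Z) = Z*(Z + 340*(2*Z)) = Z*(Z + 680*Z) = Z*(681*Z) = 681*Z²)
(L - 1*(-63539)) + X(52) = (-8337 - 1*(-63539)) + 681*52² = (-8337 + 63539) + 681*2704 = 55202 + 1841424 = 1896626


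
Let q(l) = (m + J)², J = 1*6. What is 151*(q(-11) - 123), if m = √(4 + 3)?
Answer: -12080 + 1812*√7 ≈ -7285.9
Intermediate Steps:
J = 6
m = √7 ≈ 2.6458
q(l) = (6 + √7)² (q(l) = (√7 + 6)² = (6 + √7)²)
151*(q(-11) - 123) = 151*((6 + √7)² - 123) = 151*(-123 + (6 + √7)²) = -18573 + 151*(6 + √7)²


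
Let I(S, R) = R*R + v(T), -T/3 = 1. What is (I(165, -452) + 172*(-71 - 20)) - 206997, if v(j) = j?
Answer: -18348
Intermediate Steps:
T = -3 (T = -3*1 = -3)
I(S, R) = -3 + R**2 (I(S, R) = R*R - 3 = R**2 - 3 = -3 + R**2)
(I(165, -452) + 172*(-71 - 20)) - 206997 = ((-3 + (-452)**2) + 172*(-71 - 20)) - 206997 = ((-3 + 204304) + 172*(-91)) - 206997 = (204301 - 15652) - 206997 = 188649 - 206997 = -18348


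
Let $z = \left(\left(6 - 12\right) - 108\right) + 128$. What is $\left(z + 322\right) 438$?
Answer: $147168$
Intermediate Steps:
$z = 14$ ($z = \left(\left(6 - 12\right) - 108\right) + 128 = \left(-6 - 108\right) + 128 = -114 + 128 = 14$)
$\left(z + 322\right) 438 = \left(14 + 322\right) 438 = 336 \cdot 438 = 147168$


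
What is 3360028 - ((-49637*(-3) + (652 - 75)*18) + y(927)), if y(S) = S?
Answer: 3199804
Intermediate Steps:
3360028 - ((-49637*(-3) + (652 - 75)*18) + y(927)) = 3360028 - ((-49637*(-3) + (652 - 75)*18) + 927) = 3360028 - ((148911 + 577*18) + 927) = 3360028 - ((148911 + 10386) + 927) = 3360028 - (159297 + 927) = 3360028 - 1*160224 = 3360028 - 160224 = 3199804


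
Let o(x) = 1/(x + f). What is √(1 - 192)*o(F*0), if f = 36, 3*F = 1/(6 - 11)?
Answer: I*√191/36 ≈ 0.3839*I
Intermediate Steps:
F = -1/15 (F = 1/(3*(6 - 11)) = (⅓)/(-5) = (⅓)*(-⅕) = -1/15 ≈ -0.066667)
o(x) = 1/(36 + x) (o(x) = 1/(x + 36) = 1/(36 + x))
√(1 - 192)*o(F*0) = √(1 - 192)/(36 - 1/15*0) = √(-191)/(36 + 0) = (I*√191)/36 = (I*√191)*(1/36) = I*√191/36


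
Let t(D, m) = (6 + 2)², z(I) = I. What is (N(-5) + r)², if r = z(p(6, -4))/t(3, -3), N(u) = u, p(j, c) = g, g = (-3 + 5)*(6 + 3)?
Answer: 22801/1024 ≈ 22.267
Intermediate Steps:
g = 18 (g = 2*9 = 18)
p(j, c) = 18
t(D, m) = 64 (t(D, m) = 8² = 64)
r = 9/32 (r = 18/64 = 18*(1/64) = 9/32 ≈ 0.28125)
(N(-5) + r)² = (-5 + 9/32)² = (-151/32)² = 22801/1024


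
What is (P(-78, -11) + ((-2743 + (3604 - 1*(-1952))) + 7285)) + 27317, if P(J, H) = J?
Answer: 37337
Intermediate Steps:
(P(-78, -11) + ((-2743 + (3604 - 1*(-1952))) + 7285)) + 27317 = (-78 + ((-2743 + (3604 - 1*(-1952))) + 7285)) + 27317 = (-78 + ((-2743 + (3604 + 1952)) + 7285)) + 27317 = (-78 + ((-2743 + 5556) + 7285)) + 27317 = (-78 + (2813 + 7285)) + 27317 = (-78 + 10098) + 27317 = 10020 + 27317 = 37337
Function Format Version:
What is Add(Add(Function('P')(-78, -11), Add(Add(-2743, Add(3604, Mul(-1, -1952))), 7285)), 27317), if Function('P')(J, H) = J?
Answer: 37337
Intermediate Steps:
Add(Add(Function('P')(-78, -11), Add(Add(-2743, Add(3604, Mul(-1, -1952))), 7285)), 27317) = Add(Add(-78, Add(Add(-2743, Add(3604, Mul(-1, -1952))), 7285)), 27317) = Add(Add(-78, Add(Add(-2743, Add(3604, 1952)), 7285)), 27317) = Add(Add(-78, Add(Add(-2743, 5556), 7285)), 27317) = Add(Add(-78, Add(2813, 7285)), 27317) = Add(Add(-78, 10098), 27317) = Add(10020, 27317) = 37337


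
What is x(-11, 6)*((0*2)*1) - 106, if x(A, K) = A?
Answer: -106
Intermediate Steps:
x(-11, 6)*((0*2)*1) - 106 = -11*0*2 - 106 = -0 - 106 = -11*0 - 106 = 0 - 106 = -106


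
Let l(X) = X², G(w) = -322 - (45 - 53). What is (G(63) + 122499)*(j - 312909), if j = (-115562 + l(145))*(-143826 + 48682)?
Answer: 1098970429470515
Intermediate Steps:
G(w) = -314 (G(w) = -322 - 1*(-8) = -322 + 8 = -314)
j = 8994628328 (j = (-115562 + 145²)*(-143826 + 48682) = (-115562 + 21025)*(-95144) = -94537*(-95144) = 8994628328)
(G(63) + 122499)*(j - 312909) = (-314 + 122499)*(8994628328 - 312909) = 122185*8994315419 = 1098970429470515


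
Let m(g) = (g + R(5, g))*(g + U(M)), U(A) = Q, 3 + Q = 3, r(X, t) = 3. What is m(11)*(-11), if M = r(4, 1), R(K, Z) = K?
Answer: -1936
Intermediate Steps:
M = 3
Q = 0 (Q = -3 + 3 = 0)
U(A) = 0
m(g) = g*(5 + g) (m(g) = (g + 5)*(g + 0) = (5 + g)*g = g*(5 + g))
m(11)*(-11) = (11*(5 + 11))*(-11) = (11*16)*(-11) = 176*(-11) = -1936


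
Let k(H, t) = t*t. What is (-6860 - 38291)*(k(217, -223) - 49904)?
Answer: 7901425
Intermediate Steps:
k(H, t) = t²
(-6860 - 38291)*(k(217, -223) - 49904) = (-6860 - 38291)*((-223)² - 49904) = -45151*(49729 - 49904) = -45151*(-175) = 7901425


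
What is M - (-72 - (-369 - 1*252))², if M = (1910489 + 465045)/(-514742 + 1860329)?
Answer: -405558891853/1345587 ≈ -3.0140e+5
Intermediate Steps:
M = 2375534/1345587 ≈ 1.7654
M - (-72 - (-369 - 1*252))² = 2375534/1345587 - (-72 - (-369 - 1*252))² = 2375534/1345587 - (-72 - (-369 - 252))² = 2375534/1345587 - (-72 - 1*(-621))² = 2375534/1345587 - (-72 + 621)² = 2375534/1345587 - 1*549² = 2375534/1345587 - 1*301401 = 2375534/1345587 - 301401 = -405558891853/1345587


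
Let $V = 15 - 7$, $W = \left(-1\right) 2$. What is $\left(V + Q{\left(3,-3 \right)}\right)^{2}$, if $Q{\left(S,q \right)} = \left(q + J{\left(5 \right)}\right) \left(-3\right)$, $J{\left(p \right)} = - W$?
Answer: $121$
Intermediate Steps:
$W = -2$
$J{\left(p \right)} = 2$ ($J{\left(p \right)} = \left(-1\right) \left(-2\right) = 2$)
$Q{\left(S,q \right)} = -6 - 3 q$ ($Q{\left(S,q \right)} = \left(q + 2\right) \left(-3\right) = \left(2 + q\right) \left(-3\right) = -6 - 3 q$)
$V = 8$ ($V = 15 - 7 = 8$)
$\left(V + Q{\left(3,-3 \right)}\right)^{2} = \left(8 - -3\right)^{2} = \left(8 + \left(-6 + 9\right)\right)^{2} = \left(8 + 3\right)^{2} = 11^{2} = 121$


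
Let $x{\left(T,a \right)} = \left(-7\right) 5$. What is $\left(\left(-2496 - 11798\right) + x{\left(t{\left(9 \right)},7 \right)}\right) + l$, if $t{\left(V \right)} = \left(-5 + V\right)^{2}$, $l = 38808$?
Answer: $24479$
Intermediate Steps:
$x{\left(T,a \right)} = -35$
$\left(\left(-2496 - 11798\right) + x{\left(t{\left(9 \right)},7 \right)}\right) + l = \left(\left(-2496 - 11798\right) - 35\right) + 38808 = \left(-14294 - 35\right) + 38808 = -14329 + 38808 = 24479$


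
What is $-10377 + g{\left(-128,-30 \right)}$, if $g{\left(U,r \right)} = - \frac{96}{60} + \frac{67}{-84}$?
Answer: $- \frac{4359347}{420} \approx -10379.0$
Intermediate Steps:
$g{\left(U,r \right)} = - \frac{1007}{420}$ ($g{\left(U,r \right)} = \left(-96\right) \frac{1}{60} + 67 \left(- \frac{1}{84}\right) = - \frac{8}{5} - \frac{67}{84} = - \frac{1007}{420}$)
$-10377 + g{\left(-128,-30 \right)} = -10377 - \frac{1007}{420} = - \frac{4359347}{420}$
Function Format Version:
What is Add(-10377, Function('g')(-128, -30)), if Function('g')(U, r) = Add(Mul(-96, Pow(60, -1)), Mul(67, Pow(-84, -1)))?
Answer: Rational(-4359347, 420) ≈ -10379.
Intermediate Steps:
Function('g')(U, r) = Rational(-1007, 420) (Function('g')(U, r) = Add(Mul(-96, Rational(1, 60)), Mul(67, Rational(-1, 84))) = Add(Rational(-8, 5), Rational(-67, 84)) = Rational(-1007, 420))
Add(-10377, Function('g')(-128, -30)) = Add(-10377, Rational(-1007, 420)) = Rational(-4359347, 420)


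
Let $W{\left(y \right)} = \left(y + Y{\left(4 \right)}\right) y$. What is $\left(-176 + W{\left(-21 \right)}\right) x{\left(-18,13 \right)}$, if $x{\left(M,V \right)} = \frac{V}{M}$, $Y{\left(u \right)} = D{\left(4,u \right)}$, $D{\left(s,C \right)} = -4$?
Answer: $- \frac{4537}{18} \approx -252.06$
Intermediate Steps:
$Y{\left(u \right)} = -4$
$W{\left(y \right)} = y \left(-4 + y\right)$ ($W{\left(y \right)} = \left(y - 4\right) y = \left(-4 + y\right) y = y \left(-4 + y\right)$)
$\left(-176 + W{\left(-21 \right)}\right) x{\left(-18,13 \right)} = \left(-176 - 21 \left(-4 - 21\right)\right) \frac{13}{-18} = \left(-176 - -525\right) 13 \left(- \frac{1}{18}\right) = \left(-176 + 525\right) \left(- \frac{13}{18}\right) = 349 \left(- \frac{13}{18}\right) = - \frac{4537}{18}$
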